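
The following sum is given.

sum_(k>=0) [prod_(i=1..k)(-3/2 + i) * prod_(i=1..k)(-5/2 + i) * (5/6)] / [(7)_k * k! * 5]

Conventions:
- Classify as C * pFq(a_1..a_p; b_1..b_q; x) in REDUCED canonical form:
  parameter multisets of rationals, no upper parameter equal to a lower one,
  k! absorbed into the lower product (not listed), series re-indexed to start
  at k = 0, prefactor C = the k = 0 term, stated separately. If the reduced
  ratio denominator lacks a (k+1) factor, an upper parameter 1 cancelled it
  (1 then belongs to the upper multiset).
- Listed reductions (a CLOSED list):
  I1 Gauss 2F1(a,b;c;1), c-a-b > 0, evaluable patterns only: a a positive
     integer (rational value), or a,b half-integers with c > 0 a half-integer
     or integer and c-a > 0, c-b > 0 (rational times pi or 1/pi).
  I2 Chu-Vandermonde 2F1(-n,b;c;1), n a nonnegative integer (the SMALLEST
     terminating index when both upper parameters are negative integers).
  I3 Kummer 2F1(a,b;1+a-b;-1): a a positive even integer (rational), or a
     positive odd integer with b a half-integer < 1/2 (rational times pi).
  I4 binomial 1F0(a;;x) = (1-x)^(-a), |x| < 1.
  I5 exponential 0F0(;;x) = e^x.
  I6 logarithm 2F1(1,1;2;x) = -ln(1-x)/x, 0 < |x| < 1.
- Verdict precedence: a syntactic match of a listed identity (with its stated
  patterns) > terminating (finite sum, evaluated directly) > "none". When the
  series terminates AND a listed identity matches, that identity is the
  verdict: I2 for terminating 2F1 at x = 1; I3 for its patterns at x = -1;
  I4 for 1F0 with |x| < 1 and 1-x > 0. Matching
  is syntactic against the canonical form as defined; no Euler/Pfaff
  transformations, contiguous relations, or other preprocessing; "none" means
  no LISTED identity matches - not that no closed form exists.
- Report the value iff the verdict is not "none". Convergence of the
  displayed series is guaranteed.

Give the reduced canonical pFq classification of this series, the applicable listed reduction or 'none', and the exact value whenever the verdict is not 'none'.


The series (x = 1) is 2F1: upper {-3/2, -1/2}, lower {7}, prefactor 1/6. Verdict (x = 1): Gauss's theorem I1 (half-integer case) applies (x = 1; upper {-3/2, -1/2} half-integers, c = 7 in the evaluable pattern). Value: (33554432/57972915) / pi.

First insight: t_0 being 1/6, the running product (C = 1/6) telescopes to a rising factorial.
Adjacent-term ratio: r(k) = 1 * (k-3/2) (k-1/2) / [(k+7) (k+1)] - rational in k, leading ratio 1; with t_0 = 1/6, classification follows.


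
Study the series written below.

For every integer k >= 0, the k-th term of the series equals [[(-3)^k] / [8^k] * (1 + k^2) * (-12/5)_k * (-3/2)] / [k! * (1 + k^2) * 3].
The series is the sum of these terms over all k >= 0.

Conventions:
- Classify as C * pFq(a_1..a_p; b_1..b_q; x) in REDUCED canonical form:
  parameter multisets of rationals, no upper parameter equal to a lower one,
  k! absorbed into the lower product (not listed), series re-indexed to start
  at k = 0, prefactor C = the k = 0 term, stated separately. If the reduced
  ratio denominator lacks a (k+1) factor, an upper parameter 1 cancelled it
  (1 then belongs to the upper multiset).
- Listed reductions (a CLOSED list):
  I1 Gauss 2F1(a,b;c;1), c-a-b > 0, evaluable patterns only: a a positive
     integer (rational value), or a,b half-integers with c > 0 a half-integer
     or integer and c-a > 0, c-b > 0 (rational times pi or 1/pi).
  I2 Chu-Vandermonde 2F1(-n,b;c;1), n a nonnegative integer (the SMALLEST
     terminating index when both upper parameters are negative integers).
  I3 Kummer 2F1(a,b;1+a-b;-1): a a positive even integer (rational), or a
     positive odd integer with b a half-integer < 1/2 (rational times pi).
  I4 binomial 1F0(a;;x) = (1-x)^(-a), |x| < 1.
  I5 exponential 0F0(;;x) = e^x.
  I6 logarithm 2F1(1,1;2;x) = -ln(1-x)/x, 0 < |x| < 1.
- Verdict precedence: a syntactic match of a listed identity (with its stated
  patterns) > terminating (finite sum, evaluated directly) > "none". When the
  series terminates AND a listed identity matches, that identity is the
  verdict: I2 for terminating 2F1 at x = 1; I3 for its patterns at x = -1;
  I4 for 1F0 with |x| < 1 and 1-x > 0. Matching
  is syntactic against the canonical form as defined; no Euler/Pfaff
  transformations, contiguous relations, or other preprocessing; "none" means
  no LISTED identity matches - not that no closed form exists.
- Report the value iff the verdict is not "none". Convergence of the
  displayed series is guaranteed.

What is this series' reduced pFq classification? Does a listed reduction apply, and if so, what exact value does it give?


With C = -1/2: the canonical form is 1F0(-12/5; -; -3/8). Verdict at x = -3/8: the binomial series (I4) matches (the 1F0 binomial series: exponent 12/5, x = -3/8). Exact value: (-1/2) * (11/8)^(12/5).

Key observation: t_0 = -1/2 here, and striking the common factor k^2 + 1 reduces the term (C = -1/2, x = -3/8).
Ratio: r(k) = (-3/8) * (k-12/5) / [(k+1)] ; factor over Q: parameters, x = (-3/8), and C = -1/2.


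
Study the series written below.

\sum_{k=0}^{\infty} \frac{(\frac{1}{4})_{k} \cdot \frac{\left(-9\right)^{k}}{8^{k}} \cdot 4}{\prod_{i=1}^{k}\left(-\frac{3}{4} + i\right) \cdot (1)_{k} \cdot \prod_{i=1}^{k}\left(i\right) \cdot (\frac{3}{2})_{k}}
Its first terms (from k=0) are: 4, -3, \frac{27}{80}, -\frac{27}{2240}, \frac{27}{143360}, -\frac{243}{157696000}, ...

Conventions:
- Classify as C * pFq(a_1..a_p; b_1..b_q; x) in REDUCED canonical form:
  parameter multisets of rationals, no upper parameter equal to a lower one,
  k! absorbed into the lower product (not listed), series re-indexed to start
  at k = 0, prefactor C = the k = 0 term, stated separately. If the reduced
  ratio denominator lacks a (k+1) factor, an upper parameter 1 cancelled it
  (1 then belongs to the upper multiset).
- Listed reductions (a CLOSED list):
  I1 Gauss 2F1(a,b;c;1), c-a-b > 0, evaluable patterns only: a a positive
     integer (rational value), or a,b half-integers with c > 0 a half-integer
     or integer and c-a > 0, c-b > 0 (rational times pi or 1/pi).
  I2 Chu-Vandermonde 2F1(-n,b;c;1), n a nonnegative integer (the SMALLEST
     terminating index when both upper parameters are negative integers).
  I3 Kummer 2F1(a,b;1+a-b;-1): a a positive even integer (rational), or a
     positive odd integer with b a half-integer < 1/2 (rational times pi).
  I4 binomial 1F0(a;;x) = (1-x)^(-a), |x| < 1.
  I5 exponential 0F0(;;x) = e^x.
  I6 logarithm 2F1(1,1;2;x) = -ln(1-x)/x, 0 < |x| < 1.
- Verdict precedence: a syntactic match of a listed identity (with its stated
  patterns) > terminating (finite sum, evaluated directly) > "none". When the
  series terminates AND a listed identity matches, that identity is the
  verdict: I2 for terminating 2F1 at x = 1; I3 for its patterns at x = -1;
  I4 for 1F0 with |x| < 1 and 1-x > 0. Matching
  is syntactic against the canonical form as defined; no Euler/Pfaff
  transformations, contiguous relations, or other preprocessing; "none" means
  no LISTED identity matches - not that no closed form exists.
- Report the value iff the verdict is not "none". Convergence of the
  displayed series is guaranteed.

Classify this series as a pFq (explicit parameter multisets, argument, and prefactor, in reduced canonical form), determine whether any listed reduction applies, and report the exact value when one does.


The series (x = -\frac{9}{8}) is 0F2: upper {-}, lower {1, \frac{3}{2}}, prefactor 4. Verdict: none. Every listed pattern misses the 0F2 form at -\frac{9}{8}, upper {-}.

The tell: t_0 being 4, the parameter 1/4 appears in both the upper and lower lists and cancels.
Consecutive-term ratio: r(k) = -\frac{9}{8} * 1 / [(k+1) (k+\frac{3}{2}) (k+1)] - poly over poly, x = -\frac{9}{8} from leading terms; C = 4 at k = 0.


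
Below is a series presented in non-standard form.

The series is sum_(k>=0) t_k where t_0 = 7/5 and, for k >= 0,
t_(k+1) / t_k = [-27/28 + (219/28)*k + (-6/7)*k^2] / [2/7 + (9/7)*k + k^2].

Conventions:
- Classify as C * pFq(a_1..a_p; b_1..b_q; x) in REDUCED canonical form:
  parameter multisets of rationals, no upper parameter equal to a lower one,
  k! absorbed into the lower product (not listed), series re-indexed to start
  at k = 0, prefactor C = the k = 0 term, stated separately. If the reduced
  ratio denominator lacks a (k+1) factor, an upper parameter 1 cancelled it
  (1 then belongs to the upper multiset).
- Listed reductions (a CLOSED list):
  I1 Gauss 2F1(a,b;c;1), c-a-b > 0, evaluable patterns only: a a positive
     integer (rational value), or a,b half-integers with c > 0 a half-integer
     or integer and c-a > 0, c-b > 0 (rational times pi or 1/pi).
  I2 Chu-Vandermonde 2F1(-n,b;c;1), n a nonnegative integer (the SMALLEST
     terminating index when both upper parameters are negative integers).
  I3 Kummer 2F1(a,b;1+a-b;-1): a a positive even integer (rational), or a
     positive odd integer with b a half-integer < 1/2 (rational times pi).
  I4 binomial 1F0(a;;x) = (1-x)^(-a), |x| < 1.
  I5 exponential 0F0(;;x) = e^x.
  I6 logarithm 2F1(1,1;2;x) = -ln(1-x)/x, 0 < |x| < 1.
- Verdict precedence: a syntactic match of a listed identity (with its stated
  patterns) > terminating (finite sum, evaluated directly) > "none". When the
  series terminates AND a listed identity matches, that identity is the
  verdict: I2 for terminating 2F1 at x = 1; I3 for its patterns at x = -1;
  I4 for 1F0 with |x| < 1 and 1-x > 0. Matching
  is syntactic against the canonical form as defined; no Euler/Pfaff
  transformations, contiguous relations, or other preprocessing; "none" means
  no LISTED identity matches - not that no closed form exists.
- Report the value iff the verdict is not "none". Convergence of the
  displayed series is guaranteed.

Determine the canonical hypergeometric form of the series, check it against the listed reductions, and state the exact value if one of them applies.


This is 7/5 * 2F1(-9, -1/8; 2/7; -6/7) in reduced canonical form. Verdict: terminating - no listed pattern fits, but -9 in the upper list cuts the series at k = 9; direct evaluation. Sum: -10819699767386783/134654606704640.

The tell: with t_0 = 7/5, the expanded ratio factors over Q; prefactor 7/5, roots give parameters.
Consecutive-term ratio: r(k) = (-6/7) * (k-9) (k-1/8) / [(k+2/7) (k+1)] - rational in k. x = (-6/7); t_0 = 7/5; negate the roots.


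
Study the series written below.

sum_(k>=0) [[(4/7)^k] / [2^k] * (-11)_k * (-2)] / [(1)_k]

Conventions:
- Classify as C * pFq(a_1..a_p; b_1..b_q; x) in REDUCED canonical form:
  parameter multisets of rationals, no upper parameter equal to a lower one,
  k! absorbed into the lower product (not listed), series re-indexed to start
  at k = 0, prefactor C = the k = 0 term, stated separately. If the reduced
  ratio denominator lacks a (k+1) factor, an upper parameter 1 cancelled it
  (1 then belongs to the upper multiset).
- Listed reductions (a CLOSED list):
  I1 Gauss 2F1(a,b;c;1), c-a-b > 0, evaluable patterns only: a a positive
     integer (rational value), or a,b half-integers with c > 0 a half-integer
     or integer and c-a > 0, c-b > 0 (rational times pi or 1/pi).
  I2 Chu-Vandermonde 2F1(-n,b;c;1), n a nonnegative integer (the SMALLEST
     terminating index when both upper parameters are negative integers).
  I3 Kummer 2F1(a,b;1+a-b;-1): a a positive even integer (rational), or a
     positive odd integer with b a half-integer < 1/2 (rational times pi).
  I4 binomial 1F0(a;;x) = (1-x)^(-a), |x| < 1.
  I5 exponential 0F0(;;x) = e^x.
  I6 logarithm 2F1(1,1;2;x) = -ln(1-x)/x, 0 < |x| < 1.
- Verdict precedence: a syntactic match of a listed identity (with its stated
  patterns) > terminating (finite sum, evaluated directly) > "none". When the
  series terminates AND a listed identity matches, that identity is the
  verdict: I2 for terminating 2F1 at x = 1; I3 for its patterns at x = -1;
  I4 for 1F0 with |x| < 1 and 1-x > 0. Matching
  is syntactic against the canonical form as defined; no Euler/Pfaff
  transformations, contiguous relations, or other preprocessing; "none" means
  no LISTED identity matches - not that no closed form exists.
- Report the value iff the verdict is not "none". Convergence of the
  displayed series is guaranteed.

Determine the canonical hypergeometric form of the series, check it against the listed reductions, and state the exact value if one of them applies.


At argument 2/7: a 1F0 with upper {-11}, lower {-}, scaled by C = -2. Verdict (x = 2/7): the I4 binomial reduction applies (the 1F0 binomial series: exponent 11, x = 2/7). Value: -97656250/1977326743.

The tell: from the first term -2: (1)_k (prefactor -2) is k! itself.
Ratio: r(k) = (2/7) * (k-11) / [(k+1)] - rational; roots negated = parameters, x = (2/7), C = -2.


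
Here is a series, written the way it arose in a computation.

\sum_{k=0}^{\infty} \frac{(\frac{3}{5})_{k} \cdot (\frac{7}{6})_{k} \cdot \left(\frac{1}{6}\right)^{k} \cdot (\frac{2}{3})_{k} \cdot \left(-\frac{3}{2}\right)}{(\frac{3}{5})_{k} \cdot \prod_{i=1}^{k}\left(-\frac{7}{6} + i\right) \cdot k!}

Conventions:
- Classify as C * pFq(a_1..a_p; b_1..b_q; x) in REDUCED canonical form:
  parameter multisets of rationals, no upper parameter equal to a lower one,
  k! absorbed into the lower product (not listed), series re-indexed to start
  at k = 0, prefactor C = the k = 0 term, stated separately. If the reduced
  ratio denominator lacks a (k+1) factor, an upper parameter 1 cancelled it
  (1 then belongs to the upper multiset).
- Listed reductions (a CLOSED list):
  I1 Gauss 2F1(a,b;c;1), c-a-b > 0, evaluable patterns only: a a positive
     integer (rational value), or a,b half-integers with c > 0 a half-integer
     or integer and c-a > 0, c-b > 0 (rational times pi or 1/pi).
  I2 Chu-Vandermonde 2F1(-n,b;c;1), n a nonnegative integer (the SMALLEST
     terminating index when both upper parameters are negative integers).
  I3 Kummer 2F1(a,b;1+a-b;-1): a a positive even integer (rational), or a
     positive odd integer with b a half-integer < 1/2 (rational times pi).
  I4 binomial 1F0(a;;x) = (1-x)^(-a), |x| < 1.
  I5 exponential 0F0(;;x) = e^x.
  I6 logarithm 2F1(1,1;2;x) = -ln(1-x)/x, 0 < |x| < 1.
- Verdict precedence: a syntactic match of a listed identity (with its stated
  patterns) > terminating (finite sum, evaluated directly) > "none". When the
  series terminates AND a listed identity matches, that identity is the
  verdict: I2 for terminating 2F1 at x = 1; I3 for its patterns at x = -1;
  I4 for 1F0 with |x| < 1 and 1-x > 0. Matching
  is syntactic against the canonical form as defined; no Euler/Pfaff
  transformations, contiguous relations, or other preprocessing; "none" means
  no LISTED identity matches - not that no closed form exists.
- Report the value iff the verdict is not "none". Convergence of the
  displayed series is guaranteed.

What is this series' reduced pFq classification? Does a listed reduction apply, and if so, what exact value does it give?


The series (x = \frac{1}{6}) is 2F1: upper {\frac{2}{3}, \frac{7}{6}}, lower {-\frac{1}{6}}, prefactor -\frac{3}{2}. Verdict: none (x = \frac{1}{6}): each listed identity misses the multisets {\frac{2}{3}, \frac{7}{6}} ; {-\frac{1}{6}}.

The tell: t_0 being -\frac{3}{2}, the parameter 3/5 appears in both the upper and lower lists and cancels.
Adjacent-term ratio: r(k) = \frac{1}{6} * (k+\frac{2}{3}) (k+\frac{7}{6}) / [(k-\frac{1}{6}) (k+1)] ; factor over Q: parameters, x = \frac{1}{6}, and C = -\frac{3}{2}.


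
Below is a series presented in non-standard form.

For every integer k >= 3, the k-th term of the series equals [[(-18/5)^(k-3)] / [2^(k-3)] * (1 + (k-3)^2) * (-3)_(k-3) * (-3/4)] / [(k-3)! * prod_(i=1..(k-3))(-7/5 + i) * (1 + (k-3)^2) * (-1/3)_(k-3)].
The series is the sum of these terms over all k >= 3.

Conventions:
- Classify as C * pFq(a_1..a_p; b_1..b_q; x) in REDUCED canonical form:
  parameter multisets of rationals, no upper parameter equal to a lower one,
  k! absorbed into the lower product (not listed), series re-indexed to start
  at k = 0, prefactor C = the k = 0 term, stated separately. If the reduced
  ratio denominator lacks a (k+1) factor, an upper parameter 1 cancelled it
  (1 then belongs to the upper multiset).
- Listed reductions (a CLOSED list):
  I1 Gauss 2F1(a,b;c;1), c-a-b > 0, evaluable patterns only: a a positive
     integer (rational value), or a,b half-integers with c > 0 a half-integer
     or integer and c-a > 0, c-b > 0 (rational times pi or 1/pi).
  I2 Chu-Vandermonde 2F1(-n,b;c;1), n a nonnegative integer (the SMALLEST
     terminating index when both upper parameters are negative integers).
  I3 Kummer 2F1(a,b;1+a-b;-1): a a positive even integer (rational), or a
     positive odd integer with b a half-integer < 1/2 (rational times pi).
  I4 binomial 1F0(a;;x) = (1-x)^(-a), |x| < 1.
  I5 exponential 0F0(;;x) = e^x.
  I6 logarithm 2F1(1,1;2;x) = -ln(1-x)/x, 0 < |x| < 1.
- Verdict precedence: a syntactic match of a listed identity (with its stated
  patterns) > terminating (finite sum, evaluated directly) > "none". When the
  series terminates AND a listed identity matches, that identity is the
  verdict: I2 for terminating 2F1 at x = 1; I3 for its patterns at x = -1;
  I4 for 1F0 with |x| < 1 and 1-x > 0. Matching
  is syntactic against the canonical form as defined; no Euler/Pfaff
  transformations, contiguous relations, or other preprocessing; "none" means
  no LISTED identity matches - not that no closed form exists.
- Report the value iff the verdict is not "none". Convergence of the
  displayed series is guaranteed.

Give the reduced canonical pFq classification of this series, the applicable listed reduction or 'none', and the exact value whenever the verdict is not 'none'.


At argument -9/5: a 1F2 with upper {-3}, lower {-2/5, -1/3}, scaled by C = -3/4. Verdict: terminating - no listed pattern fits, but -3 in the upper list cuts the series at k = 3; direct evaluation. Sum: -127083/640.

Key observation: x = (-9/5) and the lower running product (C = -3/4) is a rising factorial.
Step ratio: r(k) = (-9/5) * (k-3) / [(k-2/5) (k-1/3) (k+1)] - rational; roots negated = parameters, x = (-9/5), C = -3/4.


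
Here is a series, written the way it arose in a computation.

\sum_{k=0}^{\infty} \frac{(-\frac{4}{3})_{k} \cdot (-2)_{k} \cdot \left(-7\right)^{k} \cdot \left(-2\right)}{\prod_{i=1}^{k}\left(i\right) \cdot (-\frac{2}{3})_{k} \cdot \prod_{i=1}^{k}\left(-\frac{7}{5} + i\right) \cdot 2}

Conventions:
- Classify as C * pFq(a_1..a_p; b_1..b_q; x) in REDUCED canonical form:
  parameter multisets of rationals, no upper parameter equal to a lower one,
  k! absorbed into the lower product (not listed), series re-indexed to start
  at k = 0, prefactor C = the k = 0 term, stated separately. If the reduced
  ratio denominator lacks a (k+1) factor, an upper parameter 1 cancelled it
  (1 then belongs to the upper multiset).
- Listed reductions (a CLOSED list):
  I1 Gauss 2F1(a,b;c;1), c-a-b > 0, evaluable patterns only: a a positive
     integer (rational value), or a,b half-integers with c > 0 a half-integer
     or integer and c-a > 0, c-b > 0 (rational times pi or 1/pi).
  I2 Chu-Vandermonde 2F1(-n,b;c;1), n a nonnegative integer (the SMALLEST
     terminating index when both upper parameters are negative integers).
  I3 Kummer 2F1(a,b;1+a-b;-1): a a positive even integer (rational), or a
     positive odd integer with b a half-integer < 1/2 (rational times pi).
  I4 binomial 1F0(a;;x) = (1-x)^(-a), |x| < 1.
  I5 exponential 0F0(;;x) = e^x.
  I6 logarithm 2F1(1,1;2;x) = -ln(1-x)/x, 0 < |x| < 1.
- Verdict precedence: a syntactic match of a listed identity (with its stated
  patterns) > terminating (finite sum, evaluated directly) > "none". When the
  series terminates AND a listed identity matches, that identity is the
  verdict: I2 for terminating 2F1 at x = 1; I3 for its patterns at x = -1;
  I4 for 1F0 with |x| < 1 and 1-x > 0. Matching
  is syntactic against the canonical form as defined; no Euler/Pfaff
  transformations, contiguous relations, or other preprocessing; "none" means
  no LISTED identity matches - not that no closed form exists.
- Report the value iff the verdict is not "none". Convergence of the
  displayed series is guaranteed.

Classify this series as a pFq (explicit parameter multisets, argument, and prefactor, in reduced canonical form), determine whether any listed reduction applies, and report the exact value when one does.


Canonical form: C = -1 times 2F2 with upper {-2, -\frac{4}{3}}, lower {-\frac{2}{3}, -\frac{2}{5}}, x = -7. Verdict: terminating (-2 upstairs). 3 nonzero terms in all; added directly. Hence: -\frac{1018}{3}.

First insight: x = -7 and the lower running product (prefactor -1) is a rising factorial.
Step ratio: r(k) = -7 * (k-2) (k-\frac{4}{3}) / [(k-\frac{2}{3}) (k-\frac{2}{5}) (k+1)] - rational in k, leading ratio -7; with t_0 = -1, classification follows.


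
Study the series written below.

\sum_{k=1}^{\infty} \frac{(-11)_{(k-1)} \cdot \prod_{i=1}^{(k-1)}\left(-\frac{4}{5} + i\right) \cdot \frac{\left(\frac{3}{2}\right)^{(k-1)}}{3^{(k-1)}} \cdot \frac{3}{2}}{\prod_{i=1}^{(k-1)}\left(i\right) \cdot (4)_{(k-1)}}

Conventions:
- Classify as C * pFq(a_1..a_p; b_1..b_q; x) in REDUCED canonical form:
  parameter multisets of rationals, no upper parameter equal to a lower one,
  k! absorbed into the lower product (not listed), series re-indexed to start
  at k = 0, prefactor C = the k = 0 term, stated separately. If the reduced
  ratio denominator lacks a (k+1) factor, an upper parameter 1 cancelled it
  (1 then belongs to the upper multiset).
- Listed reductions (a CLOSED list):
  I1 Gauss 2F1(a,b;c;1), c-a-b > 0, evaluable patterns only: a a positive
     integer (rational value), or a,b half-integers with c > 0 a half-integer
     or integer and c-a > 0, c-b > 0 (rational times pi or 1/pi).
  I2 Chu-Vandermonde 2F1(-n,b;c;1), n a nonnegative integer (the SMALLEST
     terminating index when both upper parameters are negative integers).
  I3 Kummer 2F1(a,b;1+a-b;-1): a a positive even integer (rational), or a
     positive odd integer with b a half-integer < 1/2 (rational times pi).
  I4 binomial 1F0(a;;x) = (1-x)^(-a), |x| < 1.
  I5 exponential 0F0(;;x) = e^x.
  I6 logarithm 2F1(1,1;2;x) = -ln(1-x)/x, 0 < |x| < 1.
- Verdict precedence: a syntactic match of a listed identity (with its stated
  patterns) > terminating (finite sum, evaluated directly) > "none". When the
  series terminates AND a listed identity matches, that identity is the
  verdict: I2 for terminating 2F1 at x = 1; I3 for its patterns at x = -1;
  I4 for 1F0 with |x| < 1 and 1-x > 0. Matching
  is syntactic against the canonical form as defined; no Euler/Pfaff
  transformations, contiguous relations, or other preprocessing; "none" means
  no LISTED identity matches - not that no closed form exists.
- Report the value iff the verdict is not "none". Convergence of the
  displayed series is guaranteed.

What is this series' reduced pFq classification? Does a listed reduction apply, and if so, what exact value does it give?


Classification (C = \frac{3}{2}): 2F1 with upper {-11, \frac{1}{5}}, lower {4}, argument x = \frac{1}{2}. Verdict: terminating - the sum ends at index 11 because -11 is a negative integer; exact evaluation follows. Its exact value is \frac{87051458617311}{70000000000000}.

Key observation: t_0 = \frac{3}{2} here, and the product of the first k integers (C = 3/2) is k!.
Step ratio: r(k) = \frac{1}{2} * (k-11) (k+\frac{1}{5}) / [(k+4) (k+1)] - poly over poly, x = \frac{1}{2} from leading terms; C = \frac{3}{2} at k = 0.


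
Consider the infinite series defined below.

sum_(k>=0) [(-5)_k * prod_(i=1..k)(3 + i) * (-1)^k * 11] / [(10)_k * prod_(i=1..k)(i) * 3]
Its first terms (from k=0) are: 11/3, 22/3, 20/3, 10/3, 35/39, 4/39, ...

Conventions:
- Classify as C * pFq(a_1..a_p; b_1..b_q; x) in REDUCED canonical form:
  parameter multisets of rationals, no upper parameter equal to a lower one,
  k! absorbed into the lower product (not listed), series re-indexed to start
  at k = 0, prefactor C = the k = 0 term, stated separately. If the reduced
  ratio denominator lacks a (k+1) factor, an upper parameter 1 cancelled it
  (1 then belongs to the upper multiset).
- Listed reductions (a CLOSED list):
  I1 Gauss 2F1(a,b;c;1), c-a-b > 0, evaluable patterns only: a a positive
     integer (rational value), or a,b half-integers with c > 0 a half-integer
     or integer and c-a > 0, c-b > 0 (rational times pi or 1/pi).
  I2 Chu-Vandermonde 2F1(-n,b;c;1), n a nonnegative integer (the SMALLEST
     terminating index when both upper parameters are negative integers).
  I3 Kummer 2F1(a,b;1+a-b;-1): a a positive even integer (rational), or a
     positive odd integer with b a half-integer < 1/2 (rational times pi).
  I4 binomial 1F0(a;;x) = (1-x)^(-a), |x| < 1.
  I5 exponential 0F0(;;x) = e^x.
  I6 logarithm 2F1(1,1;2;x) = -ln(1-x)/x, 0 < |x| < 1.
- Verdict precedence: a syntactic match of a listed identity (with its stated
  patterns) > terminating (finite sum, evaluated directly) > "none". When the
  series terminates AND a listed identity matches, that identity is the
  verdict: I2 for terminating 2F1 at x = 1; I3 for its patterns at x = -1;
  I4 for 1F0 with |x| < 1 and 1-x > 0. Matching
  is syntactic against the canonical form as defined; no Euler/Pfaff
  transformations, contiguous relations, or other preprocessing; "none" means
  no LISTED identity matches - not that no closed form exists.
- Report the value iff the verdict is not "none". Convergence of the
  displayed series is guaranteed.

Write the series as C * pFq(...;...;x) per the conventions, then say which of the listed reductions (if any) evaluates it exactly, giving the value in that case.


The tell: t_0 = 11/3 here, and the product of the first k integers (prefactor 11/3) is k!.
Ratio: r(k) = (-1) * (k-5) (k+4) / [(k+10) (k+1)] - rational; roots negated = parameters, x = (-1), C = 11/3.

The series (x = -1) is 2F1: upper {-5, 4}, lower {10}, prefactor 11/3. Verdict at x = -1: Kummer's theorem (I3) matches (x = -1; c = 10 equals 1+a-b for upper {-5, 4}: listed pattern). Sum: 22.


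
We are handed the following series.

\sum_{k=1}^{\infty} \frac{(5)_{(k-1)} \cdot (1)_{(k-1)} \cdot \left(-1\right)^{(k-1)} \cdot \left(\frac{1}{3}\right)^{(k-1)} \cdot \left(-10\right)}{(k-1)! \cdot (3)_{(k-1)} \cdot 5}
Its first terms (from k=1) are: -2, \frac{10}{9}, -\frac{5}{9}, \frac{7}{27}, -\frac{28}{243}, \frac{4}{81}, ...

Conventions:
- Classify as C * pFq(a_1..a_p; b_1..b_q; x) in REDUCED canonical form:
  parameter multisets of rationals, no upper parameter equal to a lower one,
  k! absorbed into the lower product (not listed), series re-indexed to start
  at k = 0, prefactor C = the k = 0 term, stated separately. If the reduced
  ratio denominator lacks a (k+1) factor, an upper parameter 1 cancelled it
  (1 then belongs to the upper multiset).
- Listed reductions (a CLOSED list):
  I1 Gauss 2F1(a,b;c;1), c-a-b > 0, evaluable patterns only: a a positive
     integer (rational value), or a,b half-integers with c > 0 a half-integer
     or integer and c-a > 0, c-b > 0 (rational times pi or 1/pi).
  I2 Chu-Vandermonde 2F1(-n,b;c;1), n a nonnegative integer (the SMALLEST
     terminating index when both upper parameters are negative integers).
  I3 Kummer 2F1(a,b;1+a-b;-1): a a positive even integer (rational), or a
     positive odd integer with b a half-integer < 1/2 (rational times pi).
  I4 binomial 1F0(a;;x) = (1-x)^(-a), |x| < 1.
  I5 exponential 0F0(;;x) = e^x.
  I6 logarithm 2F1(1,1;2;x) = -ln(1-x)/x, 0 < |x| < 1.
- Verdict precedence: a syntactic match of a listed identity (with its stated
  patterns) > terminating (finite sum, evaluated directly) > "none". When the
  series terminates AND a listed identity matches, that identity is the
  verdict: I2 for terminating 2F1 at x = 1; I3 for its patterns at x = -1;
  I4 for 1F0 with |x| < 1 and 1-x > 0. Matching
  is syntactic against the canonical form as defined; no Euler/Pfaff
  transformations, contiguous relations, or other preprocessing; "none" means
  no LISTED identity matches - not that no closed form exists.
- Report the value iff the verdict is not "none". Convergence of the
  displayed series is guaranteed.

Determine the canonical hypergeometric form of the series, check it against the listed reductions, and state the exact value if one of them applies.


Reduced: x = -\frac{1}{3}, 2F1, upper = {1, 5}, lower = {3}, C = -2. Verdict: none. Every listed pattern misses the 2F1 form at -\frac{1}{3}, upper {1, 5}.

The tell: t_0 being -2, the constant factors (prefactor -2) combine into one prefactor.
Adjacent-term ratio: r(k) = -\frac{1}{3} * (k+1) (k+5) / [(k+3) (k+1)] - rational; roots negated = parameters, x = -\frac{1}{3}, C = -2.


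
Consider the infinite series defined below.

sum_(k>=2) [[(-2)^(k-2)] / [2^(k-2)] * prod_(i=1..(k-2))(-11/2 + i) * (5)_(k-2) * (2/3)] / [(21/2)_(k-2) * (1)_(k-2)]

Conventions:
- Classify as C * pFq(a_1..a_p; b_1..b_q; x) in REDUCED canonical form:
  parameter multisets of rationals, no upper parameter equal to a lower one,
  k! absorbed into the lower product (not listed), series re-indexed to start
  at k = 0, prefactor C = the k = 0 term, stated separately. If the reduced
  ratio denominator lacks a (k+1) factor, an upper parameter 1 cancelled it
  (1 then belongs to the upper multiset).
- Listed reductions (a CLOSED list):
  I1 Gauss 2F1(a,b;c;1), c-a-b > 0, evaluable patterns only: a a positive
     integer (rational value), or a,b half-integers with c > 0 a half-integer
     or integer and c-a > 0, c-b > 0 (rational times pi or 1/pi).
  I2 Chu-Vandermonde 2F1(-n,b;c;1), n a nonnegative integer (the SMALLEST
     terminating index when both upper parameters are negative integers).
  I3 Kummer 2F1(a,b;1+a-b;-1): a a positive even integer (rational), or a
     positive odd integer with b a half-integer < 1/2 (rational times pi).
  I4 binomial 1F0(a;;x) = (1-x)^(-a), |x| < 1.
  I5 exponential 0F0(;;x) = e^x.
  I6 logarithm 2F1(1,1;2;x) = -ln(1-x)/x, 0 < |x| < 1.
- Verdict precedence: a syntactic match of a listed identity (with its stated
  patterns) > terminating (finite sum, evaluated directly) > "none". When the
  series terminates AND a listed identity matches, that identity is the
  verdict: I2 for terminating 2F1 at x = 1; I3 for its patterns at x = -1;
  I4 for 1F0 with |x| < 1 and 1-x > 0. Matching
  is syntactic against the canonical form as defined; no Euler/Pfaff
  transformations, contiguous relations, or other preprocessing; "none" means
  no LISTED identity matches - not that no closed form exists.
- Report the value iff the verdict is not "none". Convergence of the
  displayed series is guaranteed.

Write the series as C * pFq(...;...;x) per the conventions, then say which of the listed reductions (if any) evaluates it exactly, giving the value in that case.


With C = 2/3: the canonical form is 2F1(-9/2, 5; 21/2; -1). Verdict: this is the Kummer evaluation I3 (x = -1; c = 21/2 equals 1+a-b for upper {-9/2, 5}: listed pattern). Sum: (692835/524288) * pi.

Key observation: t_0 being 2/3, the two k-th powers (C = 2/3) combine into one argument.
Step ratio: r(k) = (-1) * (k-9/2) (k+5) / [(k+21/2) (k+1)] ; factor over Q: parameters, x = (-1), and C = 2/3.


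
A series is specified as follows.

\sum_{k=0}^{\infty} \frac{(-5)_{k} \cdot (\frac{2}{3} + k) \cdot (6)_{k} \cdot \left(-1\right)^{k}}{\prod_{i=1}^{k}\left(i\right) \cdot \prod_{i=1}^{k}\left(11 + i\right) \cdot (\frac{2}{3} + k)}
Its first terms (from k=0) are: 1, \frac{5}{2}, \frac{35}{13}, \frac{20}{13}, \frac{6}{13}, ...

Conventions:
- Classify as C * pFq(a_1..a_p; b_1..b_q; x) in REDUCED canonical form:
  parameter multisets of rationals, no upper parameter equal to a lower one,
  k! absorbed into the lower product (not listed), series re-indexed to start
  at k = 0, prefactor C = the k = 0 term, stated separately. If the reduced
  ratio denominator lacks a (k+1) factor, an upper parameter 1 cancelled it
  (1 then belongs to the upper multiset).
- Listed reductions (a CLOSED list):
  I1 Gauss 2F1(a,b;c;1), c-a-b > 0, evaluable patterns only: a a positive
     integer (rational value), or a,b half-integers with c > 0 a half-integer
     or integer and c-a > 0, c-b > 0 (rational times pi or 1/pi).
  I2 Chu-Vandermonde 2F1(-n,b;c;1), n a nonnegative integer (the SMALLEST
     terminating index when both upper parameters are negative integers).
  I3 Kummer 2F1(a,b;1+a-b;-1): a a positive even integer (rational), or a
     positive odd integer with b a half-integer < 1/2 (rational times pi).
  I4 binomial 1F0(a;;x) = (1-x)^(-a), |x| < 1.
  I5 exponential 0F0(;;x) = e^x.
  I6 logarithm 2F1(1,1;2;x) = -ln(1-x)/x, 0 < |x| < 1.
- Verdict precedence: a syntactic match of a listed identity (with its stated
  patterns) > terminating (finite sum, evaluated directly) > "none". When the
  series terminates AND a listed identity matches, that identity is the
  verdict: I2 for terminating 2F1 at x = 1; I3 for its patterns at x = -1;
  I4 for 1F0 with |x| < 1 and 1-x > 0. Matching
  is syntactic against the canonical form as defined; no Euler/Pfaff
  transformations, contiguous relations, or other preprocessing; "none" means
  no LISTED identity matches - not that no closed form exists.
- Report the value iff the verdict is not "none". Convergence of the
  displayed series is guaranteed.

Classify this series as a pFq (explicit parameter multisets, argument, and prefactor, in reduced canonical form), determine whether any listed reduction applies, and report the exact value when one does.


Reduced: x = -1, 2F1, upper = {-5, 6}, lower = {12}, C = 1. Verdict: Kummer (I3) applies (x = -1; c = 12 equals 1+a-b for upper {-5, 6}: listed pattern). Hence: \frac{33}{4}.

First insight: t_0 being 1, striking the common factor k + 2/3 reduces the term (C = 1, x = -1).
Term ratio: r(k) = -1 * (k-5) (k+6) / [(k+12) (k+1)] - rational in k, leading ratio -1; with t_0 = 1, classification follows.


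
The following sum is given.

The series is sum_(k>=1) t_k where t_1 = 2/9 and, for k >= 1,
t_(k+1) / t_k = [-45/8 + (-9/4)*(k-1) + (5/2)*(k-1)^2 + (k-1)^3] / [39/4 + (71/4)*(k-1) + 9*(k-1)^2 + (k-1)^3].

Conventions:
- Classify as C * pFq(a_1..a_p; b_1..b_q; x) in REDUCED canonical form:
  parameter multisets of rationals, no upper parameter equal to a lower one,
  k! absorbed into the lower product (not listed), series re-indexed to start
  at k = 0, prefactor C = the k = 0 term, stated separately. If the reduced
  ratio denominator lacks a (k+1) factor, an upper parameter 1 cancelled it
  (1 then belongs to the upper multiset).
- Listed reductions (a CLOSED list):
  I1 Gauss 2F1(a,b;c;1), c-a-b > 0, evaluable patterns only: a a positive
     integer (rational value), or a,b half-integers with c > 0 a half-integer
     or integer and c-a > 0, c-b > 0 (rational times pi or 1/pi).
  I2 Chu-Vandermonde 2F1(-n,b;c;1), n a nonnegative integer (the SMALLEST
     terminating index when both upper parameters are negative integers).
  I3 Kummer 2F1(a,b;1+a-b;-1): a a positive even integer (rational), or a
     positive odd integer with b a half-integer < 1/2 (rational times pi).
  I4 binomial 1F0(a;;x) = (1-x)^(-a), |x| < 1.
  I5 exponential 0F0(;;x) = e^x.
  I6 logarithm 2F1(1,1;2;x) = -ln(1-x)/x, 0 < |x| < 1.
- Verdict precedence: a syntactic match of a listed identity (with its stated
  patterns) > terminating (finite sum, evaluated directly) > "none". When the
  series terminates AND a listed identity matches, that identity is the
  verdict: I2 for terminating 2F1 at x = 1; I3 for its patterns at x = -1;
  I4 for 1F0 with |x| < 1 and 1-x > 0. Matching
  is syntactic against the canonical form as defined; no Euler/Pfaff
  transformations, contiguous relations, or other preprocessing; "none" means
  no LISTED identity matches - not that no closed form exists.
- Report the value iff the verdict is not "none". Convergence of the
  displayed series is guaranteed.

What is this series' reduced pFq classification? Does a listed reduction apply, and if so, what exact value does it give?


This is 2/9 * 2F1(-3/2, 5/2; 13/2; 1) in reduced canonical form. Verdict: this is Gauss's theorem I1 (half-integer case) (x = 1; upper {-3/2, 5/2} half-integers, c = 13/2 in the evaluable pattern). Its exact value is (1155/32768) * pi.

Key observation: from the first term 2/9: the ratio is unreduced: k + 3/2 divides both sides (C = 2/9).
Consecutive-term ratio: r(k) = 1 * (k-3/2) (k+5/2) / [(k+13/2) (k+1)] - poly over poly, x = 1 from leading terms; C = 2/9 at k = 0.


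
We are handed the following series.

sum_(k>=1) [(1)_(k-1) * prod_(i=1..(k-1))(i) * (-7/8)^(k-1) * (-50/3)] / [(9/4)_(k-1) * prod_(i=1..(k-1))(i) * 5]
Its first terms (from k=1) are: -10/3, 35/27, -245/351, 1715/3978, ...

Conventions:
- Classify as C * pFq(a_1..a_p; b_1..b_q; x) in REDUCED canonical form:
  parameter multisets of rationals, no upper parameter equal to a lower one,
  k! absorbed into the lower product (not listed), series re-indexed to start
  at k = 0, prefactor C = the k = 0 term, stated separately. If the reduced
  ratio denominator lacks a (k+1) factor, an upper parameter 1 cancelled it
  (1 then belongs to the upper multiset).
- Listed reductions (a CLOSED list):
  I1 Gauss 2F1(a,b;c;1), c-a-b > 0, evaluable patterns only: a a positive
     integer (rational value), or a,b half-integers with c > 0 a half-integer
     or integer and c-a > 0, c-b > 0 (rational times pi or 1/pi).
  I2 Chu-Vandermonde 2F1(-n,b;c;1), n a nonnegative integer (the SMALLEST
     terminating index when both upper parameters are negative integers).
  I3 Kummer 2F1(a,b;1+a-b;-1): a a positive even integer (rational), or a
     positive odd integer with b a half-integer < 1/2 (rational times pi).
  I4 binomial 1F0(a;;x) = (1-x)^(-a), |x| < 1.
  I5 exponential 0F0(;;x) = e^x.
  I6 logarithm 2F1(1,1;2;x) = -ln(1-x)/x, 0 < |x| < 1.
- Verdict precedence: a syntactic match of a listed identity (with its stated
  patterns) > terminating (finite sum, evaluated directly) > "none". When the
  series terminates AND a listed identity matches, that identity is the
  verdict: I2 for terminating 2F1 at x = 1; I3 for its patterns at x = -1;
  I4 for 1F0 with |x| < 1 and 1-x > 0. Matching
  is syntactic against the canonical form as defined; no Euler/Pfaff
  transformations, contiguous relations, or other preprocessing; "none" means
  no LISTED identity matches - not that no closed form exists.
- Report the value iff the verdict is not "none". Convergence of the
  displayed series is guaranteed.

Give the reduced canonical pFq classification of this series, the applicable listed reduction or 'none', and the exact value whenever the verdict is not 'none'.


Classification (C = -10/3): 2F1 with upper {1, 1}, lower {9/4}, argument x = -7/8. Verdict: none - this 2F1 at x = -7/8 matches no listed pattern, and upper {1, 1} holds no stopper.

Structural cue: x = (-7/8) and the product of the first k integers (C = -10/3, x = -7/8) is k!.
Term ratio: r(k) = (-7/8) * (k+1) (k+1) / [(k+9/4) (k+1)] - rational in k, leading ratio (-7/8); with t_0 = -10/3, classification follows.


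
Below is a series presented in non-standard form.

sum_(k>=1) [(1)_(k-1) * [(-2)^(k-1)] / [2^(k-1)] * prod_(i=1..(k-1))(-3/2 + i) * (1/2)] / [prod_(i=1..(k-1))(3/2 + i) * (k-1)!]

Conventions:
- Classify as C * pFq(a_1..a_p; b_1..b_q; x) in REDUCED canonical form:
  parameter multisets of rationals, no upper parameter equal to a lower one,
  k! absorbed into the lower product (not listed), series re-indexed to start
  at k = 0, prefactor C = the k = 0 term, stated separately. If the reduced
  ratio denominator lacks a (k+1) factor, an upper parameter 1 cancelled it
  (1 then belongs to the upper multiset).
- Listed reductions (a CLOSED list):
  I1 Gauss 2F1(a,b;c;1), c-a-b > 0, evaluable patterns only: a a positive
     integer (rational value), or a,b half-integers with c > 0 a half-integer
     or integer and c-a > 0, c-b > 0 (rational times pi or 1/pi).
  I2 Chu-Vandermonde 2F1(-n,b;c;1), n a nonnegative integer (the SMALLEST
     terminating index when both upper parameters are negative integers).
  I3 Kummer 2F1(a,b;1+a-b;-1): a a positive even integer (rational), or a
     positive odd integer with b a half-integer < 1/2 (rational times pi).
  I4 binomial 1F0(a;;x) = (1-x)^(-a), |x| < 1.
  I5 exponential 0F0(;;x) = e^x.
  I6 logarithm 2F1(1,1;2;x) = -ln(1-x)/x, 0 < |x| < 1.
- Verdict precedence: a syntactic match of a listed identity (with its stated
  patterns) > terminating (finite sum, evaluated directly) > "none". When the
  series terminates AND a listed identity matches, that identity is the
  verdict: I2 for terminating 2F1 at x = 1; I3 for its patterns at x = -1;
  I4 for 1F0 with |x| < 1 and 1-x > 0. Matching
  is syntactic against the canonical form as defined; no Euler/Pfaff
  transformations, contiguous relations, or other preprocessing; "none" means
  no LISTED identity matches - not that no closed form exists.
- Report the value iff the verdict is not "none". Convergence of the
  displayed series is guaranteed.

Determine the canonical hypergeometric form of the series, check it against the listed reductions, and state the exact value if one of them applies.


Classification (C = 1/2): 2F1 with upper {-1/2, 1}, lower {5/2}, argument x = -1. Verdict: Kummer's theorem (I3) fires (x = -1; c = 5/2 equals 1+a-b for upper {-1/2, 1}: listed pattern). Hence: (3/16) * pi.

Structural cue: with t_0 = 1/2, the lower running product (C = 1/2, x = -1) is a rising factorial.
Ratio: r(k) = (-1) * (k-1/2) (k+1) / [(k+5/2) (k+1)] ; factor over Q: parameters, x = (-1), and C = 1/2.
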